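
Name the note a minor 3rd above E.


A 3rd spans 3 letter names, so from E we land on G
A minor 3rd = 3 semitones above E
Spell G at that pitch: G
= G


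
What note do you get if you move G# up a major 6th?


Let's work it out.
major 6th: 6 letter names, 9 semitones
Letter: G + 5 → E
Pitch: G# + 9 semitones, spelled as an E → E#
= E#


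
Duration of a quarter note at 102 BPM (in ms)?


Working:
One quarter-note beat = 60000 / BPM = 60000 / 102 ms
Duration = 60000 / 102
= 588.2 ms


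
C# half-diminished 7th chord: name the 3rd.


Working:
Half-diminished 7th chord = root + minor 3rd + diminished 5th + minor 7th
Seventh chords stack in thirds, so the letter names are C-E-G-B
Root: C#
Minor 3rd above C#: E
Diminished 5th above C#: G
Minor 7th above C#: B
The 3rd = E


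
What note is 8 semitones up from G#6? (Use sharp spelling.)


Reasoning:
G#6: chromatic position 8 in octave 6 → absolute = 6×12 + 8 = 80
Transpose up 8: 80 + 8 = 88
88 = 7×12 + 4 → E in octave 7
Result = E7


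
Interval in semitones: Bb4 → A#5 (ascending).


Step by step:
Absolute semitone position = octave×12 + chromatic position
Bb4: 4×12 + 10 = 58
A#5: 5×12 + 10 = 70
Difference = 70 - 58 = 12
= 12 semitones


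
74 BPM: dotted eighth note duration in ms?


Solution.
One quarter-note beat = 60000 / BPM = 60000 / 74 ms
Dotted eighth note = 3/4 × quarter note
Duration = 3/4 × 60000 / 74 = 45000 / 74
= 608.1 ms


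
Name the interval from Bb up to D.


Letter names: B → D spans 3 letter names → a 3rd
Semitones: Bb → D = 4 half-steps
A 3rd of 4 semitones is a major 3rd
= major 3rd


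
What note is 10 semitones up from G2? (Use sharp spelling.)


Solution.
G2: chromatic position 7 in octave 2 → absolute = 2×12 + 7 = 31
Transpose up 10: 31 + 10 = 41
41 = 3×12 + 5 → F in octave 3
Result = F3


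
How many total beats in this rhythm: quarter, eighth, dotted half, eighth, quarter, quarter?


Working:
Beat values:
  quarter = 1 beat
  eighth = 0.5 beats
  dotted half = 3 beats
  eighth = 0.5 beats
  quarter = 1 beat
  quarter = 1 beat
Sum = 1 + 0.5 + 3 + 0.5 + 1 + 1
= 7 beats


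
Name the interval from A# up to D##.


Step by step:
Letter names: A → D spans 4 letter names → a 4th
Semitones: A# → D## = 6 half-steps
A 4th of 6 semitones is an augmented 4th
= augmented 4th


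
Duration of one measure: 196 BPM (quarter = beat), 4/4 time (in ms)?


Step by step:
Quarter-note beat duration = 60000 / 196 ms
Beats per measure (4/4) = 4
One measure = 4 × 60000 / 196 = 240000 / 196 ms
= 1224.5 ms


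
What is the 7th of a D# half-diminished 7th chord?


Working:
Half-diminished 7th chord = root + minor 3rd + diminished 5th + minor 7th
Seventh chords stack in thirds, so the letter names are D-F-A-C
Root: D#
Minor 3rd above D#: F#
Diminished 5th above D#: A
Minor 7th above D#: C#
The 7th = C#


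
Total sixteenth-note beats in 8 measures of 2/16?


Step by step:
Time signature 2/16: the bottom number 16 means the sixteenth note gets one count
The top number 2 means 2 sixteenth-note beats per measure
Total = 2 × 8 measures
= 16 sixteenth-note beats


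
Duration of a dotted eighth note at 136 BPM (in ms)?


Working:
One quarter-note beat = 60000 / BPM = 60000 / 136 ms
Dotted eighth note = 3/4 × quarter note
Duration = 3/4 × 60000 / 136 = 45000 / 136
= 330.9 ms


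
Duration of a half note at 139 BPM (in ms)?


One quarter-note beat = 60000 / BPM = 60000 / 139 ms
Half note = 2 × quarter note
Duration = 2 × 60000 / 139 = 120000 / 139
= 863.3 ms


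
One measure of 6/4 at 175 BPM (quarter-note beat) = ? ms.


Let's work it out.
Quarter-note beat duration = 60000 / 175 ms
Beats per measure (6/4) = 6
One measure = 6 × 60000 / 175 = 360000 / 175 ms
= 2057.1 ms


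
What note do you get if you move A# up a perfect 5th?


Reasoning:
perfect 5th: 5 letter names, 7 semitones
Letter: A + 4 → E
Pitch: A# + 7 semitones, spelled as an E → E#
= E#


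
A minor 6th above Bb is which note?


Working:
A 6th spans 6 letter names, so from B we land on G
A minor 6th = 8 semitones above Bb
Spell G at that pitch: Gb
= Gb


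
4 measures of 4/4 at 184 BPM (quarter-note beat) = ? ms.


Quarter-note beat duration = 60000 / 184 ms
Beats per measure (4/4) = 4
One measure = 4 × 60000 / 184 = 240000 / 184 ms
4 measures = 4 × 240000 / 184 = 960000 / 184
= 5217.4 ms


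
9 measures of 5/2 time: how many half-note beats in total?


Time signature 5/2: the bottom number 2 means the half note gets one count
The top number 5 means 5 half-note beats per measure
Total = 5 × 9 measures
= 45 half-note beats


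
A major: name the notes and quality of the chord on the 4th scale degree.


Working:
A major scale: A B C# D E F# G#
Diatonic triad on degree 4 stacks scale notes 4, 6, 1: D F# A
D→F# = 4 semitones; D→A = 7 semitones → major triad
= D F# A (major)


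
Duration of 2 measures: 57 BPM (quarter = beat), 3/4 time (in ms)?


Let's work it out.
Quarter-note beat duration = 60000 / 57 ms
Beats per measure (3/4) = 3
One measure = 3 × 60000 / 57 = 180000 / 57 ms
2 measures = 2 × 180000 / 57 = 360000 / 57
= 6315.8 ms


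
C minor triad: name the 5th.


Minor triad = root + minor 3rd (3 semitones) + perfect 5th (7 semitones)
A triad on C stacks thirds, so the chord tones use letter names C-E-G
Root: C
Minor 3rd above C: Eb
Perfect 5th above C: G
The 5th = G


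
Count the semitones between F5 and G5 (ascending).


Solution.
Absolute semitone position = octave×12 + chromatic position
F5: 5×12 + 5 = 65
G5: 5×12 + 7 = 67
Difference = 67 - 65 = 2
= 2 semitones


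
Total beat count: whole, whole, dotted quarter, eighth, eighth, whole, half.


Beat values:
  whole = 4 beats
  whole = 4 beats
  dotted quarter = 1.5 beats
  eighth = 0.5 beats
  eighth = 0.5 beats
  whole = 4 beats
  half = 2 beats
Sum = 4 + 4 + 1.5 + 0.5 + 0.5 + 4 + 2
= 16.5 beats


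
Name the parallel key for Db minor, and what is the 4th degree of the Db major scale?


Working:
Parallel keys share the same tonic but differ in mode
Db minor → parallel is Db major
Db major scale: Db Eb F Gb Ab Bb C
= Db major; 4th degree = Gb


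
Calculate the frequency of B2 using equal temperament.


Solution.
f = 440 × 2^(n/12) where n = semitones from A4
B2: -22 semitones from A4
f = 440 × 2^(-22/12)
f = 123.47 Hz


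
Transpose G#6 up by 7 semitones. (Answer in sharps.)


Step by step:
G#6: chromatic position 8 in octave 6 → absolute = 6×12 + 8 = 80
Transpose up 7: 80 + 7 = 87
87 = 7×12 + 3 → D# in octave 7
Result = D#7


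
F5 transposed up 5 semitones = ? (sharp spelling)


Solution.
F5: chromatic position 5 in octave 5 → absolute = 5×12 + 5 = 65
Transpose up 5: 65 + 5 = 70
70 = 5×12 + 10 → A# in octave 5
Result = A#5


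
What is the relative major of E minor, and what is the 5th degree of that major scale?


The relative major shares the key signature and is a minor 3rd above the minor tonic
A minor 3rd above E is G
→ relative major of E minor is G major
G major scale: G A B C D E F#
= G major; 5th degree = D


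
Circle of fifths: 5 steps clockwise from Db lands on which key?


Step by step:
Each clockwise step on the circle of fifths moves up a perfect 5th
From Db: Db → Ab → Eb → Bb → F → C
= C


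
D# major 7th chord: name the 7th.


Reasoning:
Major 7th chord = root + major 3rd + perfect 5th + major 7th
Seventh chords stack in thirds, so the letter names are D-F-A-C
Root: D#
Major 3rd above D#: F##
Perfect 5th above D#: A#
Major 7th above D#: C##
The 7th = C##


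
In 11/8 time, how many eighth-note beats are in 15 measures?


Time signature 11/8: the bottom number 8 means the eighth note gets one count
The top number 11 means 11 eighth-note beats per measure
Total = 11 × 15 measures
= 165 eighth-note beats


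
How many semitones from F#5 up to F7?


Reasoning:
Absolute semitone position = octave×12 + chromatic position
F#5: 5×12 + 6 = 66
F7: 7×12 + 5 = 89
Difference = 89 - 66 = 23
= 23 semitones


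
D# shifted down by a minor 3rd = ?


Step by step:
minor 3rd: 3 letter names, 3 semitones
Letter: D - 2 → B
Pitch: D# - 3 semitones, spelled as a B → B#
= B#


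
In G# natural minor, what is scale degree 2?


Let's work it out.
Natural minor scale pattern: W-H-W-W-H-W-W (2-1-2-2-1-2-2 semitones)
Starting from G#:
  G# + 2 semitones → A#
  A# + 1 semitone → B
  B + 2 semitones → C#
  C# + 2 semitones → D#
  D# + 1 semitone → E
  E + 2 semitones → F#
  F# + 2 semitones → G#
Scale: G# A# B C# D# E F#
Degree 2 = A#


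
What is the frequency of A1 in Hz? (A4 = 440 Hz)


Reasoning:
f = 440 × 2^(n/12) where n = semitones from A4
A1: -36 semitones from A4
f = 440 × 2^(-36/12)
f = 55.00 Hz


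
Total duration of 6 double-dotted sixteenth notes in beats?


Step by step:
Base sixteenth note = 1/4 beats
Dot 1 adds half the previous value: +1/8
Dot 2 adds half the previous value: +1/16
One double-dotted sixteenth = 1/4 + 1/8 + 1/16 = 7/16
6 of them = 6 × 7/16 = 21/8
= 21/8 beats


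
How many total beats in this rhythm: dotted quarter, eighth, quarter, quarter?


Beat values:
  dotted quarter = 1.5 beats
  eighth = 0.5 beats
  quarter = 1 beat
  quarter = 1 beat
Sum = 1.5 + 0.5 + 1 + 1
= 4 beats


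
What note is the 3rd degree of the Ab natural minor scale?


Solution.
Natural minor scale pattern: W-H-W-W-H-W-W (2-1-2-2-1-2-2 semitones)
Starting from Ab:
  Ab + 2 semitones → Bb
  Bb + 1 semitone → Cb
  Cb + 2 semitones → Db
  Db + 2 semitones → Eb
  Eb + 1 semitone → Fb
  Fb + 2 semitones → Gb
  Gb + 2 semitones → Ab
Scale: Ab Bb Cb Db Eb Fb Gb
Degree 3 = Cb


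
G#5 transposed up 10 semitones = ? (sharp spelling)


G#5: chromatic position 8 in octave 5 → absolute = 5×12 + 8 = 68
Transpose up 10: 68 + 10 = 78
78 = 6×12 + 6 → F# in octave 6
Result = F#6


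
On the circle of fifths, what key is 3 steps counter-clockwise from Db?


Working:
Each counter-clockwise step moves down a perfect 5th (= up a perfect 4th)
From Db: Db → F#/Gb → B → E
= E


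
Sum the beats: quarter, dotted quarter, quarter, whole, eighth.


Beat values:
  quarter = 1 beat
  dotted quarter = 1.5 beats
  quarter = 1 beat
  whole = 4 beats
  eighth = 0.5 beats
Sum = 1 + 1.5 + 1 + 4 + 0.5
= 8 beats


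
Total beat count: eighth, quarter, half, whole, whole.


Beat values:
  eighth = 0.5 beats
  quarter = 1 beat
  half = 2 beats
  whole = 4 beats
  whole = 4 beats
Sum = 0.5 + 1 + 2 + 4 + 4
= 11.5 beats


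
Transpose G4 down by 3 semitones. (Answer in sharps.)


Solution.
G4: chromatic position 7 in octave 4 → absolute = 4×12 + 7 = 55
Transpose down 3: 55 - 3 = 52
52 = 4×12 + 4 → E in octave 4
Result = E4


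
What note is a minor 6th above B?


A 6th spans 6 letter names, so from B we land on G
A minor 6th = 8 semitones above B
Spell G at that pitch: G
= G


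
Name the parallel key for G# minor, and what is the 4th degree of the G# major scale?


Let's work it out.
Parallel keys share the same tonic but differ in mode
G# minor → parallel is G# major
G# major scale: G# A# B# C# D# E# F##
= G# major; 4th degree = C#


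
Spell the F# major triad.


Reasoning:
Major triad = root + major 3rd (4 semitones) + perfect 5th (7 semitones)
A triad on F# stacks thirds, so the chord tones use letter names F-A-C
Root: F#
Major 3rd above F#: A#
Perfect 5th above F#: C#
Chord = F# A# C#


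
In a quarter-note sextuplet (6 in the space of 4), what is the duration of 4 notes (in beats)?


Reasoning:
Sextuplet: 6 notes occupy the space of 4 quarter notes
Space = 4 × 1 = 4 beats
Each sextuplet note = 4 / 6 = 2/3 beats
4 notes = 4 × 2/3 = 8/3
= 8/3 beats


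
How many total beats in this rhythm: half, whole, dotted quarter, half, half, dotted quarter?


Step by step:
Beat values:
  half = 2 beats
  whole = 4 beats
  dotted quarter = 1.5 beats
  half = 2 beats
  half = 2 beats
  dotted quarter = 1.5 beats
Sum = 2 + 4 + 1.5 + 2 + 2 + 1.5
= 13 beats


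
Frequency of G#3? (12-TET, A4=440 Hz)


Solution.
f = 440 × 2^(n/12) where n = semitones from A4
G#3: -13 semitones from A4
f = 440 × 2^(-13/12)
f = 207.65 Hz


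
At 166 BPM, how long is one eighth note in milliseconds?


Working:
One quarter-note beat = 60000 / BPM = 60000 / 166 ms
Eighth note = 1/2 × quarter note
Duration = 1/2 × 60000 / 166 = 30000 / 166
= 180.7 ms


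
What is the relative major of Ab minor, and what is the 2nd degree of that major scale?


Step by step:
The relative major shares the key signature and is a minor 3rd above the minor tonic
A minor 3rd above Ab is Cb
→ relative major of Ab minor is Cb major
Cb major scale: Cb Db Eb Fb Gb Ab Bb
= Cb major; 2nd degree = Db


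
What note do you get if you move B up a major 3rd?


Solution.
major 3rd: 3 letter names, 4 semitones
Letter: B + 2 → D
Pitch: B + 4 semitones, spelled as a D → D#
= D#


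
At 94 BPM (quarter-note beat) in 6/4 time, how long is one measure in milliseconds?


Quarter-note beat duration = 60000 / 94 ms
Beats per measure (6/4) = 6
One measure = 6 × 60000 / 94 = 360000 / 94 ms
= 3829.8 ms


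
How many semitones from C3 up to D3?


Absolute semitone position = octave×12 + chromatic position
C3: 3×12 + 0 = 36
D3: 3×12 + 2 = 38
Difference = 38 - 36 = 2
= 2 semitones


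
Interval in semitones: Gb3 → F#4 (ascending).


Step by step:
Absolute semitone position = octave×12 + chromatic position
Gb3: 3×12 + 6 = 42
F#4: 4×12 + 6 = 54
Difference = 54 - 42 = 12
= 12 semitones


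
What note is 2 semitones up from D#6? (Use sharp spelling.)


Let's work it out.
D#6: chromatic position 3 in octave 6 → absolute = 6×12 + 3 = 75
Transpose up 2: 75 + 2 = 77
77 = 6×12 + 5 → F in octave 6
Result = F6


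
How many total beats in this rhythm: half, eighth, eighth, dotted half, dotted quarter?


Beat values:
  half = 2 beats
  eighth = 0.5 beats
  eighth = 0.5 beats
  dotted half = 3 beats
  dotted quarter = 1.5 beats
Sum = 2 + 0.5 + 0.5 + 3 + 1.5
= 7.5 beats


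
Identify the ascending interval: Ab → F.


Reasoning:
Letter names: A → F spans 6 letter names → a 6th
Semitones: Ab → F = 9 half-steps
A 6th of 9 semitones is a major 6th
= major 6th


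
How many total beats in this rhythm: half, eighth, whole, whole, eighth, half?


Working:
Beat values:
  half = 2 beats
  eighth = 0.5 beats
  whole = 4 beats
  whole = 4 beats
  eighth = 0.5 beats
  half = 2 beats
Sum = 2 + 0.5 + 4 + 4 + 0.5 + 2
= 13 beats


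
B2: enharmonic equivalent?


Enharmonic notes sound the same pitch but are spelled with different letter names
B and Cb name the same pitch class
Octave numbers change at C, so B2 = Cb3
= Cb3


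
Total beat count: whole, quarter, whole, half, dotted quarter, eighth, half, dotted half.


Beat values:
  whole = 4 beats
  quarter = 1 beat
  whole = 4 beats
  half = 2 beats
  dotted quarter = 1.5 beats
  eighth = 0.5 beats
  half = 2 beats
  dotted half = 3 beats
Sum = 4 + 1 + 4 + 2 + 1.5 + 0.5 + 2 + 3
= 18 beats


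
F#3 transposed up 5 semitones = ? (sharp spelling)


Step by step:
F#3: chromatic position 6 in octave 3 → absolute = 3×12 + 6 = 42
Transpose up 5: 42 + 5 = 47
47 = 3×12 + 11 → B in octave 3
Result = B3


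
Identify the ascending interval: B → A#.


Step by step:
Letter names: B → A spans 7 letter names → a 7th
Semitones: B → A# = 11 half-steps
A 7th of 11 semitones is a major 7th
= major 7th


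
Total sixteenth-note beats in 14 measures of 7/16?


Time signature 7/16: the bottom number 16 means the sixteenth note gets one count
The top number 7 means 7 sixteenth-note beats per measure
Total = 7 × 14 measures
= 98 sixteenth-note beats


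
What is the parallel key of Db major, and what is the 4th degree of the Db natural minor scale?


Step by step:
Parallel keys share the same tonic but differ in mode
Db major → parallel is Db minor
Db natural minor scale: Db Eb Fb Gb Ab Bbb Cb
= Db minor; 4th degree = Gb


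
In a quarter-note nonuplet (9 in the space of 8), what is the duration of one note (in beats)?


Nonuplet: 9 notes occupy the space of 8 quarter notes
Space = 8 × 1 = 8 beats
Each nonuplet note = 8 / 9 = 8/9 beats
= 8/9 beats


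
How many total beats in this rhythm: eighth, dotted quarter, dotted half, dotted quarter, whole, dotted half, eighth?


Let's work it out.
Beat values:
  eighth = 0.5 beats
  dotted quarter = 1.5 beats
  dotted half = 3 beats
  dotted quarter = 1.5 beats
  whole = 4 beats
  dotted half = 3 beats
  eighth = 0.5 beats
Sum = 0.5 + 1.5 + 3 + 1.5 + 4 + 3 + 0.5
= 14 beats


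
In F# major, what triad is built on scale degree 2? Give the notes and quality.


Working:
F# major scale: F# G# A# B C# D# E#
Diatonic triad on degree 2 stacks scale notes 2, 4, 6: G# B D#
G#→B = 3 semitones; G#→D# = 7 semitones → minor triad
= G# B D# (minor)


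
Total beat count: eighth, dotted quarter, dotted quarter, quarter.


Beat values:
  eighth = 0.5 beats
  dotted quarter = 1.5 beats
  dotted quarter = 1.5 beats
  quarter = 1 beat
Sum = 0.5 + 1.5 + 1.5 + 1
= 4.5 beats


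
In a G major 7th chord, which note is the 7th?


Major 7th chord = root + major 3rd + perfect 5th + major 7th
Seventh chords stack in thirds, so the letter names are G-B-D-F
Root: G
Major 3rd above G: B
Perfect 5th above G: D
Major 7th above G: F#
The 7th = F#


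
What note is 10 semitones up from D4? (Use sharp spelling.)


Solution.
D4: chromatic position 2 in octave 4 → absolute = 4×12 + 2 = 50
Transpose up 10: 50 + 10 = 60
60 = 5×12 + 0 → C in octave 5
Result = C5


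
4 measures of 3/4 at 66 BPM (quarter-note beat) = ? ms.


Solution.
Quarter-note beat duration = 60000 / 66 ms
Beats per measure (3/4) = 3
One measure = 3 × 60000 / 66 = 180000 / 66 ms
4 measures = 4 × 180000 / 66 = 720000 / 66
= 10909.1 ms


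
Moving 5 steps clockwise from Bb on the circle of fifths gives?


Each clockwise step on the circle of fifths moves up a perfect 5th
From Bb: Bb → F → C → G → D → A
= A


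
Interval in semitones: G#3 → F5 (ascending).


Solution.
Absolute semitone position = octave×12 + chromatic position
G#3: 3×12 + 8 = 44
F5: 5×12 + 5 = 65
Difference = 65 - 44 = 21
= 21 semitones


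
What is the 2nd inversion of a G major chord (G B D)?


Step by step:
Root position: G B D
2nd inversion: move root and 3rd up an octave
Bass note: D
Notes (bottom to top) = D G B


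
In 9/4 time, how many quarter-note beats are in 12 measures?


Solution.
Time signature 9/4: the bottom number 4 means the quarter note gets one count
The top number 9 means 9 quarter-note beats per measure
Total = 9 × 12 measures
= 108 quarter-note beats


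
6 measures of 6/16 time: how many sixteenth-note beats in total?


Step by step:
Time signature 6/16: the bottom number 16 means the sixteenth note gets one count
The top number 6 means 6 sixteenth-note beats per measure
Total = 6 × 6 measures
= 36 sixteenth-note beats


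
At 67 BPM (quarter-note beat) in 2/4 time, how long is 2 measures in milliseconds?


Working:
Quarter-note beat duration = 60000 / 67 ms
Beats per measure (2/4) = 2
One measure = 2 × 60000 / 67 = 120000 / 67 ms
2 measures = 2 × 120000 / 67 = 240000 / 67
= 3582.1 ms


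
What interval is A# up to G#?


Reasoning:
Letter names: A → G spans 7 letter names → a 7th
Semitones: A# → G# = 10 half-steps
A 7th of 10 semitones is a minor 7th
= minor 7th


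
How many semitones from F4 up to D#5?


Reasoning:
Absolute semitone position = octave×12 + chromatic position
F4: 4×12 + 5 = 53
D#5: 5×12 + 3 = 63
Difference = 63 - 53 = 10
= 10 semitones


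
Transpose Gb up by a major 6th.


major 6th: 6 letter names, 9 semitones
Letter: G + 5 → E
Pitch: Gb + 9 semitones, spelled as an E → Eb
= Eb


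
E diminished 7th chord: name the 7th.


Reasoning:
Diminished 7th chord = root + minor 3rd + diminished 5th + diminished 7th
Seventh chords stack in thirds, so the letter names are E-G-B-D
Root: E
Minor 3rd above E: G
Diminished 5th above E: Bb
Diminished 7th above E: Db
The 7th = Db


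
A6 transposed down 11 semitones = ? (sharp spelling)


Working:
A6: chromatic position 9 in octave 6 → absolute = 6×12 + 9 = 81
Transpose down 11: 81 - 11 = 70
70 = 5×12 + 10 → A# in octave 5
Result = A#5


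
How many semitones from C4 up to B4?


Absolute semitone position = octave×12 + chromatic position
C4: 4×12 + 0 = 48
B4: 4×12 + 11 = 59
Difference = 59 - 48 = 11
= 11 semitones


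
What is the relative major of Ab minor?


The relative major shares the key signature and is a minor 3rd above the minor tonic
A minor 3rd above Ab is Cb
→ relative major of Ab minor is Cb major
= Cb major


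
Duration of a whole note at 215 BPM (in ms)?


One quarter-note beat = 60000 / BPM = 60000 / 215 ms
Whole note = 4 × quarter note
Duration = 4 × 60000 / 215 = 240000 / 215
= 1116.3 ms


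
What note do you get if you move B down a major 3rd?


major 3rd: 3 letter names, 4 semitones
Letter: B - 2 → G
Pitch: B - 4 semitones, spelled as a G → G
= G


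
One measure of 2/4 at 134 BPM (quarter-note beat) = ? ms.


Step by step:
Quarter-note beat duration = 60000 / 134 ms
Beats per measure (2/4) = 2
One measure = 2 × 60000 / 134 = 120000 / 134 ms
= 895.5 ms


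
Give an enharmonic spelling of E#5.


Working:
Enharmonic notes sound the same pitch but are spelled with different letter names
E# and F name the same pitch class
= F5


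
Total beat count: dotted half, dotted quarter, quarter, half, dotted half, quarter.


Step by step:
Beat values:
  dotted half = 3 beats
  dotted quarter = 1.5 beats
  quarter = 1 beat
  half = 2 beats
  dotted half = 3 beats
  quarter = 1 beat
Sum = 3 + 1.5 + 1 + 2 + 3 + 1
= 11.5 beats


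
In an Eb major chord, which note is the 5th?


Let's work it out.
Major triad = root + major 3rd (4 semitones) + perfect 5th (7 semitones)
A triad on Eb stacks thirds, so the chord tones use letter names E-G-B
Root: Eb
Major 3rd above Eb: G
Perfect 5th above Eb: Bb
The 5th = Bb


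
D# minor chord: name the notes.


Let's work it out.
Minor triad = root + minor 3rd (3 semitones) + perfect 5th (7 semitones)
A triad on D# stacks thirds, so the chord tones use letter names D-F-A
Root: D#
Minor 3rd above D#: F#
Perfect 5th above D#: A#
Chord = D# F# A#


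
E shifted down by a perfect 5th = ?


perfect 5th: 5 letter names, 7 semitones
Letter: E - 4 → A
Pitch: E - 7 semitones, spelled as an A → A
= A


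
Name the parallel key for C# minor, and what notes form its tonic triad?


Step by step:
Parallel keys share the same tonic but differ in mode
C# minor → parallel is C# major
Tonic triad of C# major = C# E# G#
= C# major; triad = C# E# G#


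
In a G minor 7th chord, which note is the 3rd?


Let's work it out.
Minor 7th chord = root + minor 3rd + perfect 5th + minor 7th
Seventh chords stack in thirds, so the letter names are G-B-D-F
Root: G
Minor 3rd above G: Bb
Perfect 5th above G: D
Minor 7th above G: F
The 3rd = Bb


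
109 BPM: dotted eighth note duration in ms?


One quarter-note beat = 60000 / BPM = 60000 / 109 ms
Dotted eighth note = 3/4 × quarter note
Duration = 3/4 × 60000 / 109 = 45000 / 109
= 412.8 ms


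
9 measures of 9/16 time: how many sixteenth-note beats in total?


Solution.
Time signature 9/16: the bottom number 16 means the sixteenth note gets one count
The top number 9 means 9 sixteenth-note beats per measure
Total = 9 × 9 measures
= 81 sixteenth-note beats


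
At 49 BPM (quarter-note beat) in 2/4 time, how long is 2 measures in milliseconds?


Reasoning:
Quarter-note beat duration = 60000 / 49 ms
Beats per measure (2/4) = 2
One measure = 2 × 60000 / 49 = 120000 / 49 ms
2 measures = 2 × 120000 / 49 = 240000 / 49
= 4898.0 ms


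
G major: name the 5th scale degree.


Step by step:
Major scale pattern: W-W-H-W-W-W-H (2-2-1-2-2-2-1 semitones)
Starting from G:
  G + 2 semitones → A
  A + 2 semitones → B
  B + 1 semitone → C
  C + 2 semitones → D
  D + 2 semitones → E
  E + 2 semitones → F#
  F# + 1 semitone → G
Scale: G A B C D E F#
Degree 5 = D


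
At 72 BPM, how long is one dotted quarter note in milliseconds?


Working:
One quarter-note beat = 60000 / BPM = 60000 / 72 ms
Dotted quarter note = 3/2 × quarter note
Duration = 3/2 × 60000 / 72 = 90000 / 72
= 1250.0 ms


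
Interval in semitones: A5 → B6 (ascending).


Absolute semitone position = octave×12 + chromatic position
A5: 5×12 + 9 = 69
B6: 6×12 + 11 = 83
Difference = 83 - 69 = 14
= 14 semitones


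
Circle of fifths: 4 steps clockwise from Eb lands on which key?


Each clockwise step on the circle of fifths moves up a perfect 5th
From Eb: Eb → Bb → F → C → G
= G


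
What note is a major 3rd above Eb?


Step by step:
A 3rd spans 3 letter names, so from E we land on G
A major 3rd = 4 semitones above Eb
Spell G at that pitch: G
= G


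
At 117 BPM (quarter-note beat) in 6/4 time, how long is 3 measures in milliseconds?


Step by step:
Quarter-note beat duration = 60000 / 117 ms
Beats per measure (6/4) = 6
One measure = 6 × 60000 / 117 = 360000 / 117 ms
3 measures = 3 × 360000 / 117 = 1080000 / 117
= 9230.8 ms


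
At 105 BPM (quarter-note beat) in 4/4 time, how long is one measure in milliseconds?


Solution.
Quarter-note beat duration = 60000 / 105 ms
Beats per measure (4/4) = 4
One measure = 4 × 60000 / 105 = 240000 / 105 ms
= 2285.7 ms


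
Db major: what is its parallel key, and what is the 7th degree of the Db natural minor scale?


Solution.
Parallel keys share the same tonic but differ in mode
Db major → parallel is Db minor
Db natural minor scale: Db Eb Fb Gb Ab Bbb Cb
= Db minor; 7th degree = Cb


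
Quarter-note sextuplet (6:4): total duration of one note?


Sextuplet: 6 notes occupy the space of 4 quarter notes
Space = 4 × 1 = 4 beats
Each sextuplet note = 4 / 6 = 2/3 beats
= 2/3 beats


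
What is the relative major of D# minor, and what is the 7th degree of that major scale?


The relative major shares the key signature and is a minor 3rd above the minor tonic
A minor 3rd above D# is F#
→ relative major of D# minor is F# major
F# major scale: F# G# A# B C# D# E#
= F# major; 7th degree = E#


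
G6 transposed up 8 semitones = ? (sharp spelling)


Let's work it out.
G6: chromatic position 7 in octave 6 → absolute = 6×12 + 7 = 79
Transpose up 8: 79 + 8 = 87
87 = 7×12 + 3 → D# in octave 7
Result = D#7


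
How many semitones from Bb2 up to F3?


Solution.
Absolute semitone position = octave×12 + chromatic position
Bb2: 2×12 + 10 = 34
F3: 3×12 + 5 = 41
Difference = 41 - 34 = 7
= 7 semitones


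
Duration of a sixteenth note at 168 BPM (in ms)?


Let's work it out.
One quarter-note beat = 60000 / BPM = 60000 / 168 ms
Sixteenth note = 1/4 × quarter note
Duration = 1/4 × 60000 / 168 = 15000 / 168
= 89.3 ms


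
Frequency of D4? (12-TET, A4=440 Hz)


Reasoning:
f = 440 × 2^(n/12) where n = semitones from A4
D4: -7 semitones from A4
f = 440 × 2^(-7/12)
f = 293.66 Hz


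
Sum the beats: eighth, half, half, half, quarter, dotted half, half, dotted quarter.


Let's work it out.
Beat values:
  eighth = 0.5 beats
  half = 2 beats
  half = 2 beats
  half = 2 beats
  quarter = 1 beat
  dotted half = 3 beats
  half = 2 beats
  dotted quarter = 1.5 beats
Sum = 0.5 + 2 + 2 + 2 + 1 + 3 + 2 + 1.5
= 14 beats


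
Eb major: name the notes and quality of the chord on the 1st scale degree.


Working:
Eb major scale: Eb F G Ab Bb C D
Diatonic triad on degree 1 stacks scale notes 1, 3, 5: Eb G Bb
Eb→G = 4 semitones; Eb→Bb = 7 semitones → major triad
= Eb G Bb (major)


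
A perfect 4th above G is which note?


Step by step:
A 4th spans 4 letter names, so from G we land on C
A perfect 4th = 5 semitones above G
Spell C at that pitch: C
= C


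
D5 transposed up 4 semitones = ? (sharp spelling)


D5: chromatic position 2 in octave 5 → absolute = 5×12 + 2 = 62
Transpose up 4: 62 + 4 = 66
66 = 5×12 + 6 → F# in octave 5
Result = F#5


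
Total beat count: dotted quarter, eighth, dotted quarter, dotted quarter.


Beat values:
  dotted quarter = 1.5 beats
  eighth = 0.5 beats
  dotted quarter = 1.5 beats
  dotted quarter = 1.5 beats
Sum = 1.5 + 0.5 + 1.5 + 1.5
= 5 beats


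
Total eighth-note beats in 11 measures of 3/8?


Let's work it out.
Time signature 3/8: the bottom number 8 means the eighth note gets one count
The top number 3 means 3 eighth-note beats per measure
Total = 3 × 11 measures
= 33 eighth-note beats


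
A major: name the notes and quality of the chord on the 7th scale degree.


A major scale: A B C# D E F# G#
Diatonic triad on degree 7 stacks scale notes 7, 2, 4: G# B D
G#→B = 3 semitones; G#→D = 6 semitones → diminished triad
= G# B D (diminished)


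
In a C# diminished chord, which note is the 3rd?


Let's work it out.
Diminished triad = root + minor 3rd (3 semitones) + diminished 5th (6 semitones)
A triad on C# stacks thirds, so the chord tones use letter names C-E-G
Root: C#
Minor 3rd above C#: E
Diminished 5th above C#: G
The 3rd = E


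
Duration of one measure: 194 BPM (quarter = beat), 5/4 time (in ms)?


Quarter-note beat duration = 60000 / 194 ms
Beats per measure (5/4) = 5
One measure = 5 × 60000 / 194 = 300000 / 194 ms
= 1546.4 ms


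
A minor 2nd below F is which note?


Step by step:
A 2nd spans 2 letter names, so from F we land on E
A minor 2nd = 1 semitone below F
Spell E at that pitch: E
= E


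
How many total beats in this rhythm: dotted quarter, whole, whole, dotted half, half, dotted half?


Step by step:
Beat values:
  dotted quarter = 1.5 beats
  whole = 4 beats
  whole = 4 beats
  dotted half = 3 beats
  half = 2 beats
  dotted half = 3 beats
Sum = 1.5 + 4 + 4 + 3 + 2 + 3
= 17.5 beats


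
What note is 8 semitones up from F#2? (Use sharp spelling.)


Step by step:
F#2: chromatic position 6 in octave 2 → absolute = 2×12 + 6 = 30
Transpose up 8: 30 + 8 = 38
38 = 3×12 + 2 → D in octave 3
Result = D3


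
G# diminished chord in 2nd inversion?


Reasoning:
Root position: G# B D
2nd inversion: move root and 3rd up an octave
Bass note: D
Notes (bottom to top) = D G# B


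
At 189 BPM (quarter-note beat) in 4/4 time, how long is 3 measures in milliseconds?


Reasoning:
Quarter-note beat duration = 60000 / 189 ms
Beats per measure (4/4) = 4
One measure = 4 × 60000 / 189 = 240000 / 189 ms
3 measures = 3 × 240000 / 189 = 720000 / 189
= 3809.5 ms


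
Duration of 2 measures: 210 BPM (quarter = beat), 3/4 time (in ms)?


Step by step:
Quarter-note beat duration = 60000 / 210 ms
Beats per measure (3/4) = 3
One measure = 3 × 60000 / 210 = 180000 / 210 ms
2 measures = 2 × 180000 / 210 = 360000 / 210
= 1714.3 ms


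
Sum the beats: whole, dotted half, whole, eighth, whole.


Beat values:
  whole = 4 beats
  dotted half = 3 beats
  whole = 4 beats
  eighth = 0.5 beats
  whole = 4 beats
Sum = 4 + 3 + 4 + 0.5 + 4
= 15.5 beats


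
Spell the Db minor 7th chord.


Minor 7th chord = root + minor 3rd + perfect 5th + minor 7th
Seventh chords stack in thirds, so the letter names are D-F-A-C
Root: Db
Minor 3rd above Db: Fb
Perfect 5th above Db: Ab
Minor 7th above Db: Cb
Chord = Db Fb Ab Cb


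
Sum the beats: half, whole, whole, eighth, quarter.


Beat values:
  half = 2 beats
  whole = 4 beats
  whole = 4 beats
  eighth = 0.5 beats
  quarter = 1 beat
Sum = 2 + 4 + 4 + 0.5 + 1
= 11.5 beats


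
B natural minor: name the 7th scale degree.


Working:
Natural minor scale pattern: W-H-W-W-H-W-W (2-1-2-2-1-2-2 semitones)
Starting from B:
  B + 2 semitones → C#
  C# + 1 semitone → D
  D + 2 semitones → E
  E + 2 semitones → F#
  F# + 1 semitone → G
  G + 2 semitones → A
  A + 2 semitones → B
Scale: B C# D E F# G A
Degree 7 = A


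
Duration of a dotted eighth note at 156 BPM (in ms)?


Working:
One quarter-note beat = 60000 / BPM = 60000 / 156 ms
Dotted eighth note = 3/4 × quarter note
Duration = 3/4 × 60000 / 156 = 45000 / 156
= 288.5 ms


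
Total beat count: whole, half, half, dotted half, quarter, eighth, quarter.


Reasoning:
Beat values:
  whole = 4 beats
  half = 2 beats
  half = 2 beats
  dotted half = 3 beats
  quarter = 1 beat
  eighth = 0.5 beats
  quarter = 1 beat
Sum = 4 + 2 + 2 + 3 + 1 + 0.5 + 1
= 13.5 beats


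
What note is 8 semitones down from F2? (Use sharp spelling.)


F2: chromatic position 5 in octave 2 → absolute = 2×12 + 5 = 29
Transpose down 8: 29 - 8 = 21
21 = 1×12 + 9 → A in octave 1
Result = A1


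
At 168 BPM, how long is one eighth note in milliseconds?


Step by step:
One quarter-note beat = 60000 / BPM = 60000 / 168 ms
Eighth note = 1/2 × quarter note
Duration = 1/2 × 60000 / 168 = 30000 / 168
= 178.6 ms


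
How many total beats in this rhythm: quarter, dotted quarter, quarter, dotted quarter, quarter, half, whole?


Reasoning:
Beat values:
  quarter = 1 beat
  dotted quarter = 1.5 beats
  quarter = 1 beat
  dotted quarter = 1.5 beats
  quarter = 1 beat
  half = 2 beats
  whole = 4 beats
Sum = 1 + 1.5 + 1 + 1.5 + 1 + 2 + 4
= 12 beats


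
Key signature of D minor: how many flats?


Step by step:
Flat minor keys: A(0), D(1), G(2), C(3), F(4), Bb(5), Eb(6), Ab(7)
D minor has 1 flat
Order of flats: Bb Eb Ab Db Gb Cb Fb → first 1: Bb
= 1 flat


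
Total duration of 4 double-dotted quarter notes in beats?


Step by step:
Base quarter note = 1 beat
Dot 1 adds half the previous value: +1/2
Dot 2 adds half the previous value: +1/4
One double-dotted quarter = 1 + 1/2 + 1/4 = 7/4
4 of them = 4 × 7/4 = 7
= 7 beats


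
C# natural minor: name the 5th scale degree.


Natural minor scale pattern: W-H-W-W-H-W-W (2-1-2-2-1-2-2 semitones)
Starting from C#:
  C# + 2 semitones → D#
  D# + 1 semitone → E
  E + 2 semitones → F#
  F# + 2 semitones → G#
  G# + 1 semitone → A
  A + 2 semitones → B
  B + 2 semitones → C#
Scale: C# D# E F# G# A B
Degree 5 = G#


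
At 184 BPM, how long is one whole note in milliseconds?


Let's work it out.
One quarter-note beat = 60000 / BPM = 60000 / 184 ms
Whole note = 4 × quarter note
Duration = 4 × 60000 / 184 = 240000 / 184
= 1304.3 ms


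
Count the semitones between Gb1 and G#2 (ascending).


Absolute semitone position = octave×12 + chromatic position
Gb1: 1×12 + 6 = 18
G#2: 2×12 + 8 = 32
Difference = 32 - 18 = 14
= 14 semitones


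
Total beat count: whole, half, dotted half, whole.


Step by step:
Beat values:
  whole = 4 beats
  half = 2 beats
  dotted half = 3 beats
  whole = 4 beats
Sum = 4 + 2 + 3 + 4
= 13 beats


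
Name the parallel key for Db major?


Reasoning:
Parallel keys share the same tonic but differ in mode
Db major → parallel is Db minor
= Db minor


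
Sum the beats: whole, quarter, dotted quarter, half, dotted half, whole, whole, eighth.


Let's work it out.
Beat values:
  whole = 4 beats
  quarter = 1 beat
  dotted quarter = 1.5 beats
  half = 2 beats
  dotted half = 3 beats
  whole = 4 beats
  whole = 4 beats
  eighth = 0.5 beats
Sum = 4 + 1 + 1.5 + 2 + 3 + 4 + 4 + 0.5
= 20 beats


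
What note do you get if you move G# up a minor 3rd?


Solution.
minor 3rd: 3 letter names, 3 semitones
Letter: G + 2 → B
Pitch: G# + 3 semitones, spelled as a B → B
= B


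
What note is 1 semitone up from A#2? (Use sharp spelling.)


Solution.
A#2: chromatic position 10 in octave 2 → absolute = 2×12 + 10 = 34
Transpose up 1: 34 + 1 = 35
35 = 2×12 + 11 → B in octave 2
Result = B2


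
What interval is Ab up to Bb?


Working:
Letter names: A → B spans 2 letter names → a 2nd
Semitones: Ab → Bb = 2 half-steps
A 2nd of 2 semitones is a major 2nd
= major 2nd


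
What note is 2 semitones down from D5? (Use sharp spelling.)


D5: chromatic position 2 in octave 5 → absolute = 5×12 + 2 = 62
Transpose down 2: 62 - 2 = 60
60 = 5×12 + 0 → C in octave 5
Result = C5


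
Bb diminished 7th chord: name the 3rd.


Working:
Diminished 7th chord = root + minor 3rd + diminished 5th + diminished 7th
Seventh chords stack in thirds, so the letter names are B-D-F-A
Root: Bb
Minor 3rd above Bb: Db
Diminished 5th above Bb: Fb
Diminished 7th above Bb: Abb
The 3rd = Db


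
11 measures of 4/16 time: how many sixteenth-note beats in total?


Working:
Time signature 4/16: the bottom number 16 means the sixteenth note gets one count
The top number 4 means 4 sixteenth-note beats per measure
Total = 4 × 11 measures
= 44 sixteenth-note beats


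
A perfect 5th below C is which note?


Let's work it out.
A 5th spans 5 letter names, so from C we land on F
A perfect 5th = 7 semitones below C
Spell F at that pitch: F
= F


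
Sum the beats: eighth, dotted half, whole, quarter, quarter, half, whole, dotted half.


Let's work it out.
Beat values:
  eighth = 0.5 beats
  dotted half = 3 beats
  whole = 4 beats
  quarter = 1 beat
  quarter = 1 beat
  half = 2 beats
  whole = 4 beats
  dotted half = 3 beats
Sum = 0.5 + 3 + 4 + 1 + 1 + 2 + 4 + 3
= 18.5 beats


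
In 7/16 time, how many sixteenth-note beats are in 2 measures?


Let's work it out.
Time signature 7/16: the bottom number 16 means the sixteenth note gets one count
The top number 7 means 7 sixteenth-note beats per measure
Total = 7 × 2 measures
= 14 sixteenth-note beats


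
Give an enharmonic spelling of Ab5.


Reasoning:
Enharmonic notes sound the same pitch but are spelled with different letter names
Ab and G# name the same pitch class
= G#5


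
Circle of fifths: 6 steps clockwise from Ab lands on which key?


Solution.
Each clockwise step on the circle of fifths moves up a perfect 5th
From Ab: Ab → Eb → Bb → F → C → G → D
= D


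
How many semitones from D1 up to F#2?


Solution.
Absolute semitone position = octave×12 + chromatic position
D1: 1×12 + 2 = 14
F#2: 2×12 + 6 = 30
Difference = 30 - 14 = 16
= 16 semitones


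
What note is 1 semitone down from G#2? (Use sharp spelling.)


Working:
G#2: chromatic position 8 in octave 2 → absolute = 2×12 + 8 = 32
Transpose down 1: 32 - 1 = 31
31 = 2×12 + 7 → G in octave 2
Result = G2


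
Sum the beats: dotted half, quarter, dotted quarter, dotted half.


Reasoning:
Beat values:
  dotted half = 3 beats
  quarter = 1 beat
  dotted quarter = 1.5 beats
  dotted half = 3 beats
Sum = 3 + 1 + 1.5 + 3
= 8.5 beats


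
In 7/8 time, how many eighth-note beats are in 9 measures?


Step by step:
Time signature 7/8: the bottom number 8 means the eighth note gets one count
The top number 7 means 7 eighth-note beats per measure
Total = 7 × 9 measures
= 63 eighth-note beats


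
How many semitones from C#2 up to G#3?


Absolute semitone position = octave×12 + chromatic position
C#2: 2×12 + 1 = 25
G#3: 3×12 + 8 = 44
Difference = 44 - 25 = 19
= 19 semitones


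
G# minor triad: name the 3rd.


Step by step:
Minor triad = root + minor 3rd (3 semitones) + perfect 5th (7 semitones)
A triad on G# stacks thirds, so the chord tones use letter names G-B-D
Root: G#
Minor 3rd above G#: B
Perfect 5th above G#: D#
The 3rd = B


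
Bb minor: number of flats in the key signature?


Step by step:
Flat minor keys: A(0), D(1), G(2), C(3), F(4), Bb(5), Eb(6), Ab(7)
Bb minor has 5 flats
Order of flats: Bb Eb Ab Db Gb Cb Fb → first 5: Bb, Eb, Ab, Db, Gb
= 5 flats


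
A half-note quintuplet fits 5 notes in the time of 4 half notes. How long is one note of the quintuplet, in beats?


Step by step:
Quintuplet: 5 notes occupy the space of 4 half notes
Space = 4 × 2 = 8 beats
Each quintuplet note = 8 / 5 = 8/5 beats
= 8/5 beats
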